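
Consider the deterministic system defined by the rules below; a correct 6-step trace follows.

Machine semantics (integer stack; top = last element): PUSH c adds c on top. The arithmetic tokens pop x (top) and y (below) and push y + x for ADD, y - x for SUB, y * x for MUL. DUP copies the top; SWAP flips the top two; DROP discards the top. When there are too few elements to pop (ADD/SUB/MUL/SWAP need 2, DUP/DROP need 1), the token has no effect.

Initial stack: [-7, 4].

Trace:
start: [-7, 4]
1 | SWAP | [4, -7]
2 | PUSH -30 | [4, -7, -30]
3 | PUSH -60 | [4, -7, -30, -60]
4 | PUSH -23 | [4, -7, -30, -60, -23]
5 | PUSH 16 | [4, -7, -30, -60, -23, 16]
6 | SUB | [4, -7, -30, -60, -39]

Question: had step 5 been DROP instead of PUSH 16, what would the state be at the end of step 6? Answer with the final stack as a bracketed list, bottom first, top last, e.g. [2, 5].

[4, -7, 30]

(re-executing from step 5 with the substitution; state before step 5: [4, -7, -30, -60, -23])
5 | DROP | [4, -7, -30, -60]
6 | SUB | [4, -7, 30]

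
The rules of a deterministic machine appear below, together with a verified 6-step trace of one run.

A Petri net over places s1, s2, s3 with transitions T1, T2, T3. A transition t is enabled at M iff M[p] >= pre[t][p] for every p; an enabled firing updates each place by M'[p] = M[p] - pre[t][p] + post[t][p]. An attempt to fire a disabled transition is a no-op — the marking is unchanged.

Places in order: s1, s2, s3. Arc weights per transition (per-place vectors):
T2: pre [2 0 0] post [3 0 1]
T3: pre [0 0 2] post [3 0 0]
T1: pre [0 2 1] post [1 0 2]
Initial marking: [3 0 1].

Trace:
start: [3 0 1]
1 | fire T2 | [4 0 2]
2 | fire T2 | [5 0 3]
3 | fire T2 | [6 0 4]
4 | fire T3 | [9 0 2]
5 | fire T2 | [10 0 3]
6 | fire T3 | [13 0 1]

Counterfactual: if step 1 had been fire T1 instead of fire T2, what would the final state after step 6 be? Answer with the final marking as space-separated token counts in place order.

12 0 0

(re-executing from step 1 with the substitution; state before step 1: [3 0 1])
1 | fire T1 | [3 0 1]
2 | fire T2 | [4 0 2]
3 | fire T2 | [5 0 3]
4 | fire T3 | [8 0 1]
5 | fire T2 | [9 0 2]
6 | fire T3 | [12 0 0]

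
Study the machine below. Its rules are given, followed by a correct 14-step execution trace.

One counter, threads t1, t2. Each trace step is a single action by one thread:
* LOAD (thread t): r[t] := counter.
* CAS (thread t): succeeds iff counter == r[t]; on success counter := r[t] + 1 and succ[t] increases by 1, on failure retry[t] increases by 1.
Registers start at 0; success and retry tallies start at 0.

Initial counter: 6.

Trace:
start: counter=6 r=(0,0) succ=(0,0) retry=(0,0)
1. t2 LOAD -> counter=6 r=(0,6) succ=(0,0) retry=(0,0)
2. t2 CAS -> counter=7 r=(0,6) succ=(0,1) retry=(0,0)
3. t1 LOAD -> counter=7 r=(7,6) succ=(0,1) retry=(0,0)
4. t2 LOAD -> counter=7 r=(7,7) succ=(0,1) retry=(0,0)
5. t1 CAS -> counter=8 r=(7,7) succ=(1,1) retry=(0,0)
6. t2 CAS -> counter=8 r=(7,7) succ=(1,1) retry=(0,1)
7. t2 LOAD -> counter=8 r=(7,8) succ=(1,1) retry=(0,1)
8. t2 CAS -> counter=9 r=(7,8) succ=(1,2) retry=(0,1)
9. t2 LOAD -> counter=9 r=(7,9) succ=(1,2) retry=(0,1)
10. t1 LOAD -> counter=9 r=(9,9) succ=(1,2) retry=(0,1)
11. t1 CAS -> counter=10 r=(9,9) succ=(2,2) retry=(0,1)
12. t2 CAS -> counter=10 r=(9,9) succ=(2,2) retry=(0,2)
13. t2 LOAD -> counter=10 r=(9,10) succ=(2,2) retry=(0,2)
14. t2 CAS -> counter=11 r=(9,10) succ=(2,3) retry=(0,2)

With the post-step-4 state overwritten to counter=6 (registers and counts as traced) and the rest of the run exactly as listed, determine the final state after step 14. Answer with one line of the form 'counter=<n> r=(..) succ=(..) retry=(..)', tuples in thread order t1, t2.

state after step 4 := counter=6 r=(7,7) succ=(0,1) retry=(0,0)
5. t1 CAS -> counter=6 r=(7,7) succ=(0,1) retry=(1,0)
6. t2 CAS -> counter=6 r=(7,7) succ=(0,1) retry=(1,1)
7. t2 LOAD -> counter=6 r=(7,6) succ=(0,1) retry=(1,1)
8. t2 CAS -> counter=7 r=(7,6) succ=(0,2) retry=(1,1)
9. t2 LOAD -> counter=7 r=(7,7) succ=(0,2) retry=(1,1)
10. t1 LOAD -> counter=7 r=(7,7) succ=(0,2) retry=(1,1)
11. t1 CAS -> counter=8 r=(7,7) succ=(1,2) retry=(1,1)
12. t2 CAS -> counter=8 r=(7,7) succ=(1,2) retry=(1,2)
13. t2 LOAD -> counter=8 r=(7,8) succ=(1,2) retry=(1,2)
14. t2 CAS -> counter=9 r=(7,8) succ=(1,3) retry=(1,2)

counter=9 r=(7,8) succ=(1,3) retry=(1,2)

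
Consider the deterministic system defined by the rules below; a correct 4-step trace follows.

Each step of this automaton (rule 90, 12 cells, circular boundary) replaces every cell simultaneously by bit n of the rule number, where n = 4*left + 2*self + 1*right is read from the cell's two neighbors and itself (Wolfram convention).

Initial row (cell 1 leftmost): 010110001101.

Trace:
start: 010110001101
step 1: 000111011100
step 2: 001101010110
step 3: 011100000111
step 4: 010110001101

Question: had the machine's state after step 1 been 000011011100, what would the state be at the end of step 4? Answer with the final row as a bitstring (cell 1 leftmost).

111100101101

state after step 1 := 000011011100
step 2: 000111010110
step 3: 001101000111
step 4: 111100101101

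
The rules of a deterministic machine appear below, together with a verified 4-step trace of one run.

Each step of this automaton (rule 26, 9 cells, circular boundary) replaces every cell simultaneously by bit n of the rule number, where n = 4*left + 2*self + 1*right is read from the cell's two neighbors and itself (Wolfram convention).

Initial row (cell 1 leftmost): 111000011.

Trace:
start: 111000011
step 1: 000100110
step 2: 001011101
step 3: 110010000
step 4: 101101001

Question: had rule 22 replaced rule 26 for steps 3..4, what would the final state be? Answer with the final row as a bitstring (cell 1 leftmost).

000100010

(re-executing steps 3..4 under rule 22; state before step 3: 001011101)
step 3: 111000001
step 4: 000100010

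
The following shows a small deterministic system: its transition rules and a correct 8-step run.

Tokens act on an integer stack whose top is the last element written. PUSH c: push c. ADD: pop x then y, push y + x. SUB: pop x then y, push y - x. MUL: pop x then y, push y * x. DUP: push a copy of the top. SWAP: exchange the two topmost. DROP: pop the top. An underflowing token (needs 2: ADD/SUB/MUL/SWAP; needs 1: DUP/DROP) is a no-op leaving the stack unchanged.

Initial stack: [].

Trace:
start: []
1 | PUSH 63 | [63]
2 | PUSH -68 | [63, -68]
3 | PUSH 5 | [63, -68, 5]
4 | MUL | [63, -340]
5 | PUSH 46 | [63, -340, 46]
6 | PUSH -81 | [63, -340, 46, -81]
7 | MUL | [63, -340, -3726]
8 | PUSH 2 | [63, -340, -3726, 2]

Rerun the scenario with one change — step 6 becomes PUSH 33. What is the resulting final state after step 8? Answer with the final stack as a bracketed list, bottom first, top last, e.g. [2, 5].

[63, -340, 1518, 2]

(re-executing from step 6 with the substitution; state before step 6: [63, -340, 46])
6 | PUSH 33 | [63, -340, 46, 33]
7 | MUL | [63, -340, 1518]
8 | PUSH 2 | [63, -340, 1518, 2]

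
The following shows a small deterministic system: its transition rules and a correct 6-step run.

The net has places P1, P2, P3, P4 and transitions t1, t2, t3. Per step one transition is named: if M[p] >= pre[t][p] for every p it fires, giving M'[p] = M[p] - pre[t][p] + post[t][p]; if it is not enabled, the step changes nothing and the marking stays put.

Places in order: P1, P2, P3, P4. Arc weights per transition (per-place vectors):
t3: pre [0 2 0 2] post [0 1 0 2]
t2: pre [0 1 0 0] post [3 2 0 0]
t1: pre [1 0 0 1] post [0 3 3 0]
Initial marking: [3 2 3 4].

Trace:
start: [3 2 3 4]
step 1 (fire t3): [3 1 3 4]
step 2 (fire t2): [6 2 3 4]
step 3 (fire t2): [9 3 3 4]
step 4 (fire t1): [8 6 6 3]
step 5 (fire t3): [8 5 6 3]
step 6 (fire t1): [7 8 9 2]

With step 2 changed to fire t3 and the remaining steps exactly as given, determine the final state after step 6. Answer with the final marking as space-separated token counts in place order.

(re-executing from step 2 with the substitution; state before step 2: [3 1 3 4])
step 2 (fire t3): [3 1 3 4]
step 3 (fire t2): [6 2 3 4]
step 4 (fire t1): [5 5 6 3]
step 5 (fire t3): [5 4 6 3]
step 6 (fire t1): [4 7 9 2]

4 7 9 2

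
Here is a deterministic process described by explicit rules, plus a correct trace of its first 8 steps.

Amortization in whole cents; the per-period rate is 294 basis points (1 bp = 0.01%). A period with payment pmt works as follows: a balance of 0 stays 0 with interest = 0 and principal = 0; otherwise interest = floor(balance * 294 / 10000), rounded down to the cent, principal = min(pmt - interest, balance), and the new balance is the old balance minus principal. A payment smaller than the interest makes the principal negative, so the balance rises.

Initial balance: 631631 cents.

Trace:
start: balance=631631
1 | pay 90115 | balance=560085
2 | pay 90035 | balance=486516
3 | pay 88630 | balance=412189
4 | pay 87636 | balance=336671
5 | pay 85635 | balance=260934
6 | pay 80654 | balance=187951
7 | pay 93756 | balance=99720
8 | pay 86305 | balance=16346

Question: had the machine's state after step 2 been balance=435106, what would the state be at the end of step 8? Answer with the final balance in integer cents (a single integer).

0

state after step 2 := balance=435106
3 | pay 88630 | balance=359268
4 | pay 87636 | balance=282194
5 | pay 85635 | balance=204855
6 | pay 80654 | balance=130223
7 | pay 93756 | balance=40295
8 | pay 86305 | balance=0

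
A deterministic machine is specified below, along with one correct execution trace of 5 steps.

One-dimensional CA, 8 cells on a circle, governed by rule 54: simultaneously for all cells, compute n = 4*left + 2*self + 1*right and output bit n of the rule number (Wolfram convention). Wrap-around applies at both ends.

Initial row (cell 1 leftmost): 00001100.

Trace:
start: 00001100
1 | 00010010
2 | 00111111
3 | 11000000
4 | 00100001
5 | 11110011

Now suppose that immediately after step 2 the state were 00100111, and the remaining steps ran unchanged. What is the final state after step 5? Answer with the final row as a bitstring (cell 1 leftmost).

state after step 2 := 00100111
3 | 11111000
4 | 00000101
5 | 10001111

10001111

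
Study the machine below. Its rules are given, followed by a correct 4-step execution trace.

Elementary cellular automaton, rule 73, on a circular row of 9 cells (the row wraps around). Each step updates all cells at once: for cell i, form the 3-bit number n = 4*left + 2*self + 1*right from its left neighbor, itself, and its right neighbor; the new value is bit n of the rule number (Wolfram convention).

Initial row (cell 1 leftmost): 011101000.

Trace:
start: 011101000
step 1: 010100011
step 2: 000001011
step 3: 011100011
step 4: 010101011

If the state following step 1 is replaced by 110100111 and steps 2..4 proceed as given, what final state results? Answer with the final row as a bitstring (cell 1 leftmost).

state after step 1 := 110100111
step 2: 010000100
step 3: 000110001
step 4: 010110100

010110100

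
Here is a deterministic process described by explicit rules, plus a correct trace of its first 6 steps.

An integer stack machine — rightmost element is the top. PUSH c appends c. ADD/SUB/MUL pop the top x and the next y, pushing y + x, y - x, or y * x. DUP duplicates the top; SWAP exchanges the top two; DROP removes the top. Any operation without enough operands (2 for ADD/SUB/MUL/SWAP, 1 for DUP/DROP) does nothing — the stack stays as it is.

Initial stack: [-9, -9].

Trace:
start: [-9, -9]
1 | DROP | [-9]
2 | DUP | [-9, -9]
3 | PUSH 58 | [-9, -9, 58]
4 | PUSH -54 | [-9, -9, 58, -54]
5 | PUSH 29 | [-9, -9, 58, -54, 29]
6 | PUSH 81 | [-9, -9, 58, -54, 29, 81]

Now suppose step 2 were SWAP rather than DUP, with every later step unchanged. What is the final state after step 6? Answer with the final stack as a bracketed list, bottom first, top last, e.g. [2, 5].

[-9, 58, -54, 29, 81]

(re-executing from step 2 with the substitution; state before step 2: [-9])
2 | SWAP | [-9]
3 | PUSH 58 | [-9, 58]
4 | PUSH -54 | [-9, 58, -54]
5 | PUSH 29 | [-9, 58, -54, 29]
6 | PUSH 81 | [-9, 58, -54, 29, 81]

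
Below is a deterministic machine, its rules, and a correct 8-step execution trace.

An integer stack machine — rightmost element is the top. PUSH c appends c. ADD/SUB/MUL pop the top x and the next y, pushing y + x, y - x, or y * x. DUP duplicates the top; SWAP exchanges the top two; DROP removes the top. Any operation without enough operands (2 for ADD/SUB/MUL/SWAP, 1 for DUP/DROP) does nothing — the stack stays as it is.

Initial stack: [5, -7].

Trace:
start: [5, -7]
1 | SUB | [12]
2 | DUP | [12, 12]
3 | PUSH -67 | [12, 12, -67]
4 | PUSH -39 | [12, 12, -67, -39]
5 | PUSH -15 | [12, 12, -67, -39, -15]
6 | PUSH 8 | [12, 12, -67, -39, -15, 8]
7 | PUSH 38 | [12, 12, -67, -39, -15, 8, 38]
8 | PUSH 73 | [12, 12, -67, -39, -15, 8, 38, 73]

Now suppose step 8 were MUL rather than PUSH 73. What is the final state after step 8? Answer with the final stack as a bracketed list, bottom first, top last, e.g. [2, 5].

[12, 12, -67, -39, -15, 304]

(re-executing from step 8 with the substitution; state before step 8: [12, 12, -67, -39, -15, 8, 38])
8 | MUL | [12, 12, -67, -39, -15, 304]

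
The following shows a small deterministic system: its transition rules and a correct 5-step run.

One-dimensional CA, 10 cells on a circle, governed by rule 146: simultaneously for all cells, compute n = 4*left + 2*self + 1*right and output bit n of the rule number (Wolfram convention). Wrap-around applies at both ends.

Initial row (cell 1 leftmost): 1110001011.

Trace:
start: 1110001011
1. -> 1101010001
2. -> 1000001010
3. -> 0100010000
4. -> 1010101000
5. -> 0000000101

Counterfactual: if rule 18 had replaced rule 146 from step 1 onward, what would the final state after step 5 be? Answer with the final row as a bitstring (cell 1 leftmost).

(re-executing steps 1..5 under rule 18; state before step 1: 1110001011)
1. -> 0001010000
2. -> 0010001000
3. -> 0101010100
4. -> 1000000010
5. -> 0100000100

0100000100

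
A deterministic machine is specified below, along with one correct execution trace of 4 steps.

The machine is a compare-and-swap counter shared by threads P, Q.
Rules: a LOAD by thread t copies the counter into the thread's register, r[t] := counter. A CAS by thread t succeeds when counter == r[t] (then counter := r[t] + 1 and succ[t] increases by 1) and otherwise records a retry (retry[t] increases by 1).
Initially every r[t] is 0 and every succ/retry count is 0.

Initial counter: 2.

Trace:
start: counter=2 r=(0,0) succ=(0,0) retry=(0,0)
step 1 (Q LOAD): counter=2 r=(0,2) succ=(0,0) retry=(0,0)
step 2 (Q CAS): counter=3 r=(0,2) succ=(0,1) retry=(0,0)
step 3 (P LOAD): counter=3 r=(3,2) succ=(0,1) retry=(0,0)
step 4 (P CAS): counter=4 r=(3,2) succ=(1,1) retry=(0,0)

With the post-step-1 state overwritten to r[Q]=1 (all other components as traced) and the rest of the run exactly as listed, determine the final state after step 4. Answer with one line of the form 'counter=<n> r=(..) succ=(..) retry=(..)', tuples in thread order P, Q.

state after step 1 := counter=2 r=(0,1) succ=(0,0) retry=(0,0)
step 2 (Q CAS): counter=2 r=(0,1) succ=(0,0) retry=(0,1)
step 3 (P LOAD): counter=2 r=(2,1) succ=(0,0) retry=(0,1)
step 4 (P CAS): counter=3 r=(2,1) succ=(1,0) retry=(0,1)

counter=3 r=(2,1) succ=(1,0) retry=(0,1)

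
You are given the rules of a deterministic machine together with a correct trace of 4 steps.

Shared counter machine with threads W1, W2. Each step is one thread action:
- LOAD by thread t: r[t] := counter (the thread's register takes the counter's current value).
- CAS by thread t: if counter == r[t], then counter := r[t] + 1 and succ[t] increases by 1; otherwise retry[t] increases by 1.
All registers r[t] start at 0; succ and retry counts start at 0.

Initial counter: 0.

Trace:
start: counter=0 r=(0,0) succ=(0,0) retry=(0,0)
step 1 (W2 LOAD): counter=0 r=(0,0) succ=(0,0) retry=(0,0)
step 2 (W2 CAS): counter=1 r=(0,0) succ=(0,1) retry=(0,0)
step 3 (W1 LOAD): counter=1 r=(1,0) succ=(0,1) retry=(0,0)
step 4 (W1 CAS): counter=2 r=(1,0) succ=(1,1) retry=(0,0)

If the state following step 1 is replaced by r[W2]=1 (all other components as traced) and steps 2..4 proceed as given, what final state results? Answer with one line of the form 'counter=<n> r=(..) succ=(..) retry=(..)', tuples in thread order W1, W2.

state after step 1 := counter=0 r=(0,1) succ=(0,0) retry=(0,0)
step 2 (W2 CAS): counter=0 r=(0,1) succ=(0,0) retry=(0,1)
step 3 (W1 LOAD): counter=0 r=(0,1) succ=(0,0) retry=(0,1)
step 4 (W1 CAS): counter=1 r=(0,1) succ=(1,0) retry=(0,1)

counter=1 r=(0,1) succ=(1,0) retry=(0,1)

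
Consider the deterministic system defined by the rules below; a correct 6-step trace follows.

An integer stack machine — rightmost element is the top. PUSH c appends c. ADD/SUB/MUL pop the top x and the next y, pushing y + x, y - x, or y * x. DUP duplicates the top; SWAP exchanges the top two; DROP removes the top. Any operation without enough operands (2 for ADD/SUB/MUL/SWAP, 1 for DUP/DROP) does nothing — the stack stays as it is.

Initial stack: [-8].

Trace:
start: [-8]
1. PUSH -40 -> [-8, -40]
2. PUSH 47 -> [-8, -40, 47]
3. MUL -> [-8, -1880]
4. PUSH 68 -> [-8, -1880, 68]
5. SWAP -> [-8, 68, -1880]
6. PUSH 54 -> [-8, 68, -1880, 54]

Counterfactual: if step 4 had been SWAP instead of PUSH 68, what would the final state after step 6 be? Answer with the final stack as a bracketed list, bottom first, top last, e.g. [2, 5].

(re-executing from step 4 with the substitution; state before step 4: [-8, -1880])
4. SWAP -> [-1880, -8]
5. SWAP -> [-8, -1880]
6. PUSH 54 -> [-8, -1880, 54]

[-8, -1880, 54]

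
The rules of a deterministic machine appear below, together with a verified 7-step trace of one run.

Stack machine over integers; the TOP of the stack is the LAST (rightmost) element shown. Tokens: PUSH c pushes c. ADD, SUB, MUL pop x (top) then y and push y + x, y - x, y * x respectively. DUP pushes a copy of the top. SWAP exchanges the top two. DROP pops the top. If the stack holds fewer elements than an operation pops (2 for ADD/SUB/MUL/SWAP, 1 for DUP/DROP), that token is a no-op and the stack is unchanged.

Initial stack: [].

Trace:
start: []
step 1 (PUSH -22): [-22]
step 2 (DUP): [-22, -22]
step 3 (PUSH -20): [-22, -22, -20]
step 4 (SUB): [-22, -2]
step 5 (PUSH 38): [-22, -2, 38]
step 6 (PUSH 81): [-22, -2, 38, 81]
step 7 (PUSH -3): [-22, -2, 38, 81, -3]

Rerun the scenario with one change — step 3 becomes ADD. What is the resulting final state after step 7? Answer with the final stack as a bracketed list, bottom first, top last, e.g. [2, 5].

(re-executing from step 3 with the substitution; state before step 3: [-22, -22])
step 3 (ADD): [-44]
step 4 (SUB): [-44]
step 5 (PUSH 38): [-44, 38]
step 6 (PUSH 81): [-44, 38, 81]
step 7 (PUSH -3): [-44, 38, 81, -3]

[-44, 38, 81, -3]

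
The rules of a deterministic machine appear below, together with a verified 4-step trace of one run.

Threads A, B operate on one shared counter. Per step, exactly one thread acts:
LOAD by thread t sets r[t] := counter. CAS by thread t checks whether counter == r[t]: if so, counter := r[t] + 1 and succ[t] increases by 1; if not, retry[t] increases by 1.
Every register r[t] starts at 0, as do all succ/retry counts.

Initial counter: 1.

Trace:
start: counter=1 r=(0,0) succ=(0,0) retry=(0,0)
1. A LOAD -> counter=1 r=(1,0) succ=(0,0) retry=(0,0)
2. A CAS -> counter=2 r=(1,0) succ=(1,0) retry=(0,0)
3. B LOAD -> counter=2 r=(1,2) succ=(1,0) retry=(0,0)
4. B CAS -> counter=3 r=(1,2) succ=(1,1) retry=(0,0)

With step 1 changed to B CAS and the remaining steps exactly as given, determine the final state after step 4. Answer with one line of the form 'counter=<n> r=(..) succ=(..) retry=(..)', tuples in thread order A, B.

(re-executing from step 1 with the substitution; state before step 1: counter=1 r=(0,0) succ=(0,0) retry=(0,0))
1. B CAS -> counter=1 r=(0,0) succ=(0,0) retry=(0,1)
2. A CAS -> counter=1 r=(0,0) succ=(0,0) retry=(1,1)
3. B LOAD -> counter=1 r=(0,1) succ=(0,0) retry=(1,1)
4. B CAS -> counter=2 r=(0,1) succ=(0,1) retry=(1,1)

counter=2 r=(0,1) succ=(0,1) retry=(1,1)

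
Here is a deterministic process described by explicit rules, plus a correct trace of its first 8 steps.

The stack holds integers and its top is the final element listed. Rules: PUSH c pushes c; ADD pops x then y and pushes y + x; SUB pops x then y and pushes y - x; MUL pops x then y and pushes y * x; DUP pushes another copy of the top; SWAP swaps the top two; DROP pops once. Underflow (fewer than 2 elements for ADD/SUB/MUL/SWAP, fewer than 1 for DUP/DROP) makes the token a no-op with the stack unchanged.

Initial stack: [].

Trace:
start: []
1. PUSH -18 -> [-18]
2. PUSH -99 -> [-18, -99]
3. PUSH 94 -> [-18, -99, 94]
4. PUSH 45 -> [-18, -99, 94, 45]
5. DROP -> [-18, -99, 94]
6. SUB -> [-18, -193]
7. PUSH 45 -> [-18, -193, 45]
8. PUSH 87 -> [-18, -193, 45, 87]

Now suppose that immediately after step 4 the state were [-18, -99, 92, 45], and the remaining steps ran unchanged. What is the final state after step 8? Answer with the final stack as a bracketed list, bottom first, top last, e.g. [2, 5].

[-18, -191, 45, 87]

state after step 4 := [-18, -99, 92, 45]
5. DROP -> [-18, -99, 92]
6. SUB -> [-18, -191]
7. PUSH 45 -> [-18, -191, 45]
8. PUSH 87 -> [-18, -191, 45, 87]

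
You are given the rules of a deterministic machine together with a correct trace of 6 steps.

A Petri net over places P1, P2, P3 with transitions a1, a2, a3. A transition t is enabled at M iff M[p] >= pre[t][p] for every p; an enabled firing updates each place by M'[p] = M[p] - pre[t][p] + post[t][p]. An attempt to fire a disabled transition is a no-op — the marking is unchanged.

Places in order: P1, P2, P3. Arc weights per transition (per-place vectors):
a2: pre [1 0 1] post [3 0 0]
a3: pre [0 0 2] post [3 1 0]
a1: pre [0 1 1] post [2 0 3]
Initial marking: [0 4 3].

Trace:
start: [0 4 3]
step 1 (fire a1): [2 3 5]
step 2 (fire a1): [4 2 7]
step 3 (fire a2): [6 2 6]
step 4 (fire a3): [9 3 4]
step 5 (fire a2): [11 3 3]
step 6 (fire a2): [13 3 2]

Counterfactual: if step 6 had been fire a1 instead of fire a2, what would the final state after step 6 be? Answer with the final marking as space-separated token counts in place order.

(re-executing from step 6 with the substitution; state before step 6: [11 3 3])
step 6 (fire a1): [13 2 5]

13 2 5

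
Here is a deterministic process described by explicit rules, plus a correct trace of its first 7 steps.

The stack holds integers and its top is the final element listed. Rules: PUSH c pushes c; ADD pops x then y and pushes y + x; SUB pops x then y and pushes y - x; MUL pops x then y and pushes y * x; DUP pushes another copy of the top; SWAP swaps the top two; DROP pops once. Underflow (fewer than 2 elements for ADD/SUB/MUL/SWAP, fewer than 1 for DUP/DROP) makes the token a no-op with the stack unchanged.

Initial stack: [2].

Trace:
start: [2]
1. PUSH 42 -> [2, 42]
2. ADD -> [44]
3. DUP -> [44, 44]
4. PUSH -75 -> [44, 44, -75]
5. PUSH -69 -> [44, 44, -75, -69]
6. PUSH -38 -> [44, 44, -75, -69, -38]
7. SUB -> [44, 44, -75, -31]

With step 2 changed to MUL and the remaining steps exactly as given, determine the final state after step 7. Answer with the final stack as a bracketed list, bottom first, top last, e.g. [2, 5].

[84, 84, -75, -31]

(re-executing from step 2 with the substitution; state before step 2: [2, 42])
2. MUL -> [84]
3. DUP -> [84, 84]
4. PUSH -75 -> [84, 84, -75]
5. PUSH -69 -> [84, 84, -75, -69]
6. PUSH -38 -> [84, 84, -75, -69, -38]
7. SUB -> [84, 84, -75, -31]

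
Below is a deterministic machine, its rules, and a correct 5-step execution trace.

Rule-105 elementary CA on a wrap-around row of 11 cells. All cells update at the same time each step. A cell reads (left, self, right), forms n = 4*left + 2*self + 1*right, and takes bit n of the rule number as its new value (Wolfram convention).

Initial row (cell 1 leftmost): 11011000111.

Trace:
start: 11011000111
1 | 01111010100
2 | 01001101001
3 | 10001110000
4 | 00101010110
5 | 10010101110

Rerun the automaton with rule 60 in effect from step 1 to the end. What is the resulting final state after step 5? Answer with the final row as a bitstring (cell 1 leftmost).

01110111110

(re-executing steps 1..5 under rule 60; state before step 1: 11011000111)
1 | 00110100100
2 | 00101110110
3 | 00111001101
4 | 10100101011
5 | 01110111110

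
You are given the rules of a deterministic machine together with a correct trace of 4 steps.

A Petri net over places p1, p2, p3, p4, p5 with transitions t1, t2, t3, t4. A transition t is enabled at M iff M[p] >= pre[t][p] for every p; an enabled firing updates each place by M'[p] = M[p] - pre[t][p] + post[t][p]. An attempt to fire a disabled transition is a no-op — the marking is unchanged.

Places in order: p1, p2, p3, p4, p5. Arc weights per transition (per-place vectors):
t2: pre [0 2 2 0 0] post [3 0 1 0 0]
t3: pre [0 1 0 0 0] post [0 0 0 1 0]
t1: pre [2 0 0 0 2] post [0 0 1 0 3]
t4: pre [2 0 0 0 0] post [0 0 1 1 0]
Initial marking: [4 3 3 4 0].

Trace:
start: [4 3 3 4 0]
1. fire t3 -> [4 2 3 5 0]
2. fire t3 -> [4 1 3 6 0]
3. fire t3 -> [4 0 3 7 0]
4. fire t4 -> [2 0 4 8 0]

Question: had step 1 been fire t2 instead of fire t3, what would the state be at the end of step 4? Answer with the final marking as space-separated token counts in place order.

(re-executing from step 1 with the substitution; state before step 1: [4 3 3 4 0])
1. fire t2 -> [7 1 2 4 0]
2. fire t3 -> [7 0 2 5 0]
3. fire t3 -> [7 0 2 5 0]
4. fire t4 -> [5 0 3 6 0]

5 0 3 6 0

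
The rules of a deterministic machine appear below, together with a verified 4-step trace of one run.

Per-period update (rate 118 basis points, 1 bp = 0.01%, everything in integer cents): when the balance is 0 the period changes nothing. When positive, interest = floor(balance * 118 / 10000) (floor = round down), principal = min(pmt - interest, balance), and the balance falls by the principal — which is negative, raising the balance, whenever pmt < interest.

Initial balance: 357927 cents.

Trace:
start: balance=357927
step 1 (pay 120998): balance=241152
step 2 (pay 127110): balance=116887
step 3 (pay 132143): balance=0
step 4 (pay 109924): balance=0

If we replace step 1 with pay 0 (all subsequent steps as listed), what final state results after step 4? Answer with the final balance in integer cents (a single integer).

1366

(re-executing from step 1 with the substitution; state before step 1: balance=357927)
step 1 (pay 0): balance=362150
step 2 (pay 127110): balance=239313
step 3 (pay 132143): balance=109993
step 4 (pay 109924): balance=1366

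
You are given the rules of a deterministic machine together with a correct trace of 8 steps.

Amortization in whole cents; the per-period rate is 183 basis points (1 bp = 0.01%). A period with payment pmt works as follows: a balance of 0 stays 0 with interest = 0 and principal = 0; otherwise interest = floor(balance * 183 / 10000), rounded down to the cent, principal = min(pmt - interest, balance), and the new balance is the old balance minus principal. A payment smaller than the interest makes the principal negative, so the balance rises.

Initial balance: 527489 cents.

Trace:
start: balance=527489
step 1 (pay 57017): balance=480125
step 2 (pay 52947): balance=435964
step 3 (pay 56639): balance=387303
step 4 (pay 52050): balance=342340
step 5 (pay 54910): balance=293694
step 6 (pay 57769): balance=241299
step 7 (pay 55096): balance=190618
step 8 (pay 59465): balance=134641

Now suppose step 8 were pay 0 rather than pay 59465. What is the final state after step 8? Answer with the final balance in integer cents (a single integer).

(re-executing from step 8 with the substitution; state before step 8: balance=190618)
step 8 (pay 0): balance=194106

194106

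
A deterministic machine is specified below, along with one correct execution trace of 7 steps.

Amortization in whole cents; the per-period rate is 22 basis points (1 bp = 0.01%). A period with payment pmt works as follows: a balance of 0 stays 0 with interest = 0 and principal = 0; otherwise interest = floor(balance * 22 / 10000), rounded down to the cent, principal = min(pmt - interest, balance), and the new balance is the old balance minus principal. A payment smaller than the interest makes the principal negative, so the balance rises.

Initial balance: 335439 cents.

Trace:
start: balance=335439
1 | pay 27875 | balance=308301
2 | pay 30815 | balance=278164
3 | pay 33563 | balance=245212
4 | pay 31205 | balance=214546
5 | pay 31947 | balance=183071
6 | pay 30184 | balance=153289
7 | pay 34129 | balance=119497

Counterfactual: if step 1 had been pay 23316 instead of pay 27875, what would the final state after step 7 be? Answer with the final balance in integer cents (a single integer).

124117

(re-executing from step 1 with the substitution; state before step 1: balance=335439)
1 | pay 23316 | balance=312860
2 | pay 30815 | balance=282733
3 | pay 33563 | balance=249792
4 | pay 31205 | balance=219136
5 | pay 31947 | balance=187671
6 | pay 30184 | balance=157899
7 | pay 34129 | balance=124117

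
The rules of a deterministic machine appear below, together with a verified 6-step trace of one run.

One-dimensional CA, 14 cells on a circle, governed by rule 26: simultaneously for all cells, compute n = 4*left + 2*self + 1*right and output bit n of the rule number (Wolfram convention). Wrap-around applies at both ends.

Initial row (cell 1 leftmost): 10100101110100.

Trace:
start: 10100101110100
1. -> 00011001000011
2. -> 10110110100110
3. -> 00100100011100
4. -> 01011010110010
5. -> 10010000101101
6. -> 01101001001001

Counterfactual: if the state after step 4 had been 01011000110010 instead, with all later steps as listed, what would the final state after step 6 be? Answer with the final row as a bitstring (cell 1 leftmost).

state after step 4 := 01011000110010
5. -> 10010101101101
6. -> 01100001001001

01100001001001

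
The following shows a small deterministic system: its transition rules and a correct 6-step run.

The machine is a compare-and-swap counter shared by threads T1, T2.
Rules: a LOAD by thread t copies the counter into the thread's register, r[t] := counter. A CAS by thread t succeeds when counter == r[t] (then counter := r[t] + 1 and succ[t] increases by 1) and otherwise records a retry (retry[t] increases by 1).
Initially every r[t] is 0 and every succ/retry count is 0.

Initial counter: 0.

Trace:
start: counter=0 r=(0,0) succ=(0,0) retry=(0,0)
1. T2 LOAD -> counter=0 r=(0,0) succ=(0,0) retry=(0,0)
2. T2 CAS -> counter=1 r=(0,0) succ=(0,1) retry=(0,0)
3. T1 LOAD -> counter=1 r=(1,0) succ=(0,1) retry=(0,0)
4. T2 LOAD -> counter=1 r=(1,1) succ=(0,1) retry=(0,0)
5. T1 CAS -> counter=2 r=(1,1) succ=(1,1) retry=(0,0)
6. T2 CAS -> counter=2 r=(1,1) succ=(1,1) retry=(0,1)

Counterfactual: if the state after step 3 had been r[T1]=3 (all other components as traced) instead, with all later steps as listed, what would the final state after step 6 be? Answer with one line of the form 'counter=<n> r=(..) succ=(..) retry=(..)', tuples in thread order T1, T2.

counter=2 r=(3,1) succ=(0,2) retry=(1,0)

state after step 3 := counter=1 r=(3,0) succ=(0,1) retry=(0,0)
4. T2 LOAD -> counter=1 r=(3,1) succ=(0,1) retry=(0,0)
5. T1 CAS -> counter=1 r=(3,1) succ=(0,1) retry=(1,0)
6. T2 CAS -> counter=2 r=(3,1) succ=(0,2) retry=(1,0)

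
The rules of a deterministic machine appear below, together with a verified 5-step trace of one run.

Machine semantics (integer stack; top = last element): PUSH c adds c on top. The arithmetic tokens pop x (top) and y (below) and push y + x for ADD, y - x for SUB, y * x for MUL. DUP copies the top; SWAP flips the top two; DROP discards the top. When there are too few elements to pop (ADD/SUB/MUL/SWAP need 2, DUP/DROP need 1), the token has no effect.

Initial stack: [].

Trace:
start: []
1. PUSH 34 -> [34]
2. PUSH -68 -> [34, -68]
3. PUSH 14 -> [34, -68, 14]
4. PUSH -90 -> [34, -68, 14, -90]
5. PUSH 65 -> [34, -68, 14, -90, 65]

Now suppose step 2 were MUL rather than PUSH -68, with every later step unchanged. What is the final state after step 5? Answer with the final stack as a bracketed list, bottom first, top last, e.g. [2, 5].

(re-executing from step 2 with the substitution; state before step 2: [34])
2. MUL -> [34]
3. PUSH 14 -> [34, 14]
4. PUSH -90 -> [34, 14, -90]
5. PUSH 65 -> [34, 14, -90, 65]

[34, 14, -90, 65]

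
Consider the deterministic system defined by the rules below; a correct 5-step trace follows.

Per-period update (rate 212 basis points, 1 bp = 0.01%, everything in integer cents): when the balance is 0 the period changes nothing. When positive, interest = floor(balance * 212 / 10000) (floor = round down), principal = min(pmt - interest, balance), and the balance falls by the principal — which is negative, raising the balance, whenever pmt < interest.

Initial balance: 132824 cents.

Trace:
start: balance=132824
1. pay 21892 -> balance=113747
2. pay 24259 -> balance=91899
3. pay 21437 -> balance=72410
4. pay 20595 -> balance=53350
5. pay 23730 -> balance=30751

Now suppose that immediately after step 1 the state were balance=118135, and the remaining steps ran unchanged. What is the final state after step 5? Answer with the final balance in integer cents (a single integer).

35523

state after step 1 := balance=118135
2. pay 24259 -> balance=96380
3. pay 21437 -> balance=76986
4. pay 20595 -> balance=58023
5. pay 23730 -> balance=35523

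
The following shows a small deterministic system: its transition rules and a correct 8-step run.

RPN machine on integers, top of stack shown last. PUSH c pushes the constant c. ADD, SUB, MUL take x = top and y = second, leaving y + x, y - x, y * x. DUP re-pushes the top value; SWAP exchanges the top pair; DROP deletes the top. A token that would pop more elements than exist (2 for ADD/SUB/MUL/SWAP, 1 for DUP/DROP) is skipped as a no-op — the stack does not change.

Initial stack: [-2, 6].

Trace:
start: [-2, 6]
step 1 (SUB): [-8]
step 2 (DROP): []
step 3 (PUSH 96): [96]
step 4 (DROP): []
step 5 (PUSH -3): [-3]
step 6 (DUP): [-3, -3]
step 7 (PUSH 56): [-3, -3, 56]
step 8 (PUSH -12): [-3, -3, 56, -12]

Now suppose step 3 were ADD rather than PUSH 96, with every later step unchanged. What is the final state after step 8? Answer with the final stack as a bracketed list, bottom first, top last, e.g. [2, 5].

(re-executing from step 3 with the substitution; state before step 3: [])
step 3 (ADD): []
step 4 (DROP): []
step 5 (PUSH -3): [-3]
step 6 (DUP): [-3, -3]
step 7 (PUSH 56): [-3, -3, 56]
step 8 (PUSH -12): [-3, -3, 56, -12]

[-3, -3, 56, -12]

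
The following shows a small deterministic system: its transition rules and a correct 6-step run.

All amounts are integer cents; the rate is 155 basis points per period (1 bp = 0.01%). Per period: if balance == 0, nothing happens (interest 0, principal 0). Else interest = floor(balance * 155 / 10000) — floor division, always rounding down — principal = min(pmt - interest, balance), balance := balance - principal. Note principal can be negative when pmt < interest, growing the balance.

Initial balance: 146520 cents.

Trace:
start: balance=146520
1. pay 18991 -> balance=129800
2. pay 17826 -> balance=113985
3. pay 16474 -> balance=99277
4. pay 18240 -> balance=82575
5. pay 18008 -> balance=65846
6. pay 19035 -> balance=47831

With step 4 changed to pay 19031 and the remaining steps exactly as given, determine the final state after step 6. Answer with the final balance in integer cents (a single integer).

(re-executing from step 4 with the substitution; state before step 4: balance=99277)
4. pay 19031 -> balance=81784
5. pay 18008 -> balance=65043
6. pay 19035 -> balance=47016

47016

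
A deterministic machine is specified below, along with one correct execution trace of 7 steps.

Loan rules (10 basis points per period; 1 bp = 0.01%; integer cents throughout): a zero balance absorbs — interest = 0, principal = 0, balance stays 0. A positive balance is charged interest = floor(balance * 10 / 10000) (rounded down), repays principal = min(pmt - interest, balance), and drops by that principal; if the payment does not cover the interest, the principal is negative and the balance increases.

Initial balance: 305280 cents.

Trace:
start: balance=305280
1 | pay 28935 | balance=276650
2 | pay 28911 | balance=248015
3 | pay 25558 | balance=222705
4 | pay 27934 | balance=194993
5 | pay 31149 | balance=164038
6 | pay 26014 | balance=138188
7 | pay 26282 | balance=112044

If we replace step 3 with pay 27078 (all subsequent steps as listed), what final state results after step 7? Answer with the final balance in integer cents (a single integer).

110518

(re-executing from step 3 with the substitution; state before step 3: balance=248015)
3 | pay 27078 | balance=221185
4 | pay 27934 | balance=193472
5 | pay 31149 | balance=162516
6 | pay 26014 | balance=136664
7 | pay 26282 | balance=110518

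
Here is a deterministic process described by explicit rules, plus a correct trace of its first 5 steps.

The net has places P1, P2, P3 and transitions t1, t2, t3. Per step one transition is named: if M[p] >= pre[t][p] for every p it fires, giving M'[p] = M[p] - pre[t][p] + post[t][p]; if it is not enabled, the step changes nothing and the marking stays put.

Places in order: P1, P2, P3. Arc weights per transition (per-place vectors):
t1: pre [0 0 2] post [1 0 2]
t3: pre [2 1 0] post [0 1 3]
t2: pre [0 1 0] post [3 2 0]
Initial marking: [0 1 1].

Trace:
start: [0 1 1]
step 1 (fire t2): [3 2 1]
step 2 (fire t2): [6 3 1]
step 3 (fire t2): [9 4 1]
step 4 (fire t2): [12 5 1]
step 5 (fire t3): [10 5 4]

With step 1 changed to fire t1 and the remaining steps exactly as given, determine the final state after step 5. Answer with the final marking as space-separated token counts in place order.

(re-executing from step 1 with the substitution; state before step 1: [0 1 1])
step 1 (fire t1): [0 1 1]
step 2 (fire t2): [3 2 1]
step 3 (fire t2): [6 3 1]
step 4 (fire t2): [9 4 1]
step 5 (fire t3): [7 4 4]

7 4 4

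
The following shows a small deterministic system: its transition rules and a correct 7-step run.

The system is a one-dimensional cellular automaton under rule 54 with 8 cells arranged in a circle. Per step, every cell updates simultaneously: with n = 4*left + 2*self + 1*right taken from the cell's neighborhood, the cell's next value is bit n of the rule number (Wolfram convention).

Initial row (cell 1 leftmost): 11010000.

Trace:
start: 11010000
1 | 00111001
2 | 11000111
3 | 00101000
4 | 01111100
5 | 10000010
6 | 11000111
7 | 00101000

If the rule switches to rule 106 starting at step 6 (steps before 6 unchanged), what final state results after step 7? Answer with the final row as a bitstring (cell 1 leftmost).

00001010

(re-executing steps 6..7 under rule 106; state before step 6: 10000010)
6 | 00000101
7 | 00001010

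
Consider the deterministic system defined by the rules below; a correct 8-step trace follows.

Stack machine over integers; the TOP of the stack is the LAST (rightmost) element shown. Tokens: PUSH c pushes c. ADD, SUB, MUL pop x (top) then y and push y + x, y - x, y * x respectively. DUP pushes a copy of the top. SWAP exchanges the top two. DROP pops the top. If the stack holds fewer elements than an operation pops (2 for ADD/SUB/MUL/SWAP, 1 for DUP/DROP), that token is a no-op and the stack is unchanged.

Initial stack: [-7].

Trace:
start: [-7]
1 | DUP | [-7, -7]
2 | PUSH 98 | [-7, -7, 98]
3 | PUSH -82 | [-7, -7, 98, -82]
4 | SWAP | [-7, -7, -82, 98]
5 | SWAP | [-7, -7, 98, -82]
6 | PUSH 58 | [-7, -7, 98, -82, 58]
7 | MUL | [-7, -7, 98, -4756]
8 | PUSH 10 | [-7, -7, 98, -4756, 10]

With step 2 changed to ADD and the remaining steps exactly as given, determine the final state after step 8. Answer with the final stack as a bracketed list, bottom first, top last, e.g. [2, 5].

[-14, -4756, 10]

(re-executing from step 2 with the substitution; state before step 2: [-7, -7])
2 | ADD | [-14]
3 | PUSH -82 | [-14, -82]
4 | SWAP | [-82, -14]
5 | SWAP | [-14, -82]
6 | PUSH 58 | [-14, -82, 58]
7 | MUL | [-14, -4756]
8 | PUSH 10 | [-14, -4756, 10]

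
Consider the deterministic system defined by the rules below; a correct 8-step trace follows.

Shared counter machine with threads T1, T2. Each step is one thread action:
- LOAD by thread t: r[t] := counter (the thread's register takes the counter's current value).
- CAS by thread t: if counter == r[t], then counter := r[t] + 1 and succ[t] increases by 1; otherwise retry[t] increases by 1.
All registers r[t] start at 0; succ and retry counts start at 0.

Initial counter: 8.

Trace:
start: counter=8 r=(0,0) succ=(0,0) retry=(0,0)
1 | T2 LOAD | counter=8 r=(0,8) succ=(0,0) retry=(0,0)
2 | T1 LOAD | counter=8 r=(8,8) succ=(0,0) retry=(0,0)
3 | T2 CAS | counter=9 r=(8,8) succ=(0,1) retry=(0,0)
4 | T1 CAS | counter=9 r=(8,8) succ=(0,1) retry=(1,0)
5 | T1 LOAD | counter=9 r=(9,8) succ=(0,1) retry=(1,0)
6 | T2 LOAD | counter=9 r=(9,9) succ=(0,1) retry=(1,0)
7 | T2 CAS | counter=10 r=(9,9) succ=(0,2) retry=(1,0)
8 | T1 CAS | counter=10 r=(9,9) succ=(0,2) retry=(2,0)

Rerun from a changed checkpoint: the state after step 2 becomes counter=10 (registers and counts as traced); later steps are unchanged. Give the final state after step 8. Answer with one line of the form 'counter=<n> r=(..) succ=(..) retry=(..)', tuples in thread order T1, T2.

counter=11 r=(10,10) succ=(0,1) retry=(2,1)

state after step 2 := counter=10 r=(8,8) succ=(0,0) retry=(0,0)
3 | T2 CAS | counter=10 r=(8,8) succ=(0,0) retry=(0,1)
4 | T1 CAS | counter=10 r=(8,8) succ=(0,0) retry=(1,1)
5 | T1 LOAD | counter=10 r=(10,8) succ=(0,0) retry=(1,1)
6 | T2 LOAD | counter=10 r=(10,10) succ=(0,0) retry=(1,1)
7 | T2 CAS | counter=11 r=(10,10) succ=(0,1) retry=(1,1)
8 | T1 CAS | counter=11 r=(10,10) succ=(0,1) retry=(2,1)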